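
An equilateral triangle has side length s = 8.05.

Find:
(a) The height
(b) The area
(a) Height h = s·√3/2 = 8.05·√3/2 = 6.972
(b) Area = (√3/4)·s² = (√3/4)·8.05² = (√3/4)·64.8025 = 28.06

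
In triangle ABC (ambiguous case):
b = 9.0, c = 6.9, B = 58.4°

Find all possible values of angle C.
sin(C)/c = sin(B)/b  →  sin(C) = c·sin(B)/b = 6.9·sin(58.4°)/9.0 = 0.652991
C₁ = arcsin(0.652991) = 40.77°,  C₂ = 180° - C₁ = 139.23°
Check C₂: A = 180° - 58.4° - 139.23° = -17.63° ≤ 0, rejected
C = 40.77° (one solution)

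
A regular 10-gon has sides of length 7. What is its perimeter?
Perimeter = number of sides * side length
Perimeter = 10 * 7
Perimeter = 70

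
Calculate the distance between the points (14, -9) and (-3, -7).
Using the distance formula: d = sqrt((x₂-x₁)² + (y₂-y₁)²)
dx = (-3) - 14 = -17
dy = (-7) - (-9) = 2
d = sqrt((-17)² + 2²) = sqrt(289 + 4) = sqrt(293) = 17.12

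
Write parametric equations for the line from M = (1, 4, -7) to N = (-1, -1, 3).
Direction vector d = N - M = (-2, -5, 10)
x = 1 - 2t, y = 4 - 5t, z = -7 + 10t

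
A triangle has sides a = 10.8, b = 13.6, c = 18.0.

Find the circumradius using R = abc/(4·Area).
s = (a+b+c)/2 = 21.2
Area = √(s(s-a)(s-b)(s-c)) = √(21.2·10.4·7.6·3.2) = 73.2262
R = abc/(4·Area) = (10.8·13.6·18.0)/(4·73.2262) = 2643.84/292.9048 = 9.026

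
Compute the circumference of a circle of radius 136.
Circumference = 2 * pi * r
Circumference = 2 * pi * 136
Circumference = 854.51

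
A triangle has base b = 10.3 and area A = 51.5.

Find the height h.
A = ½bh  →  h = 2A/b
h = 2·51.5/10.3 = 10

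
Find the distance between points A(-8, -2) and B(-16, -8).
Using the distance formula: d = sqrt((x₂-x₁)² + (y₂-y₁)²)
dx = (-16) - (-8) = -8
dy = (-8) - (-2) = -6
d = sqrt((-8)² + (-6)²) = sqrt(64 + 36) = sqrt(100) = 10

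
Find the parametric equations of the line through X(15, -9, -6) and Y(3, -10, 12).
Direction vector d = Y - X = (-12, -1, 18)
x = 15 - 12t, y = -9 - t, z = -6 + 18t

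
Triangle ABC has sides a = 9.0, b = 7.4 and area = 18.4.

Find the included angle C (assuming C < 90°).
Area = ½ab·sin(C)  →  sin(C) = 2·Area/(ab)
sin(C) = 2·18.4/(9.0·7.4) = 0.552553
C = arcsin(0.552553) = 33.54°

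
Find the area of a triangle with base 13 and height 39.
Area = (1/2) * base * height
Area = (1/2) * 13 * 39
Area = 253.50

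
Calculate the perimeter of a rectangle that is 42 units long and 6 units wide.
Perimeter = 2 * (length + width)
Perimeter = 2 * (42 + 6)
Perimeter = 2 * 48
Perimeter = 96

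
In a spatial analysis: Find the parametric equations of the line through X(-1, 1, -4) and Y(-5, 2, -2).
Direction vector d = Y - X = (-4, 1, 2)
x = -1 - 4t, y = 1 + t, z = -4 + 2t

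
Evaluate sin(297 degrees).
sin(297 degrees) = -0.891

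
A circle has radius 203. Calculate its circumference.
Circumference = 2 * pi * r
Circumference = 2 * pi * 203
Circumference = 1275.49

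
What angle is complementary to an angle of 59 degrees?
Complementary angles sum to 90 degrees.
Other angle = 90 - 59
Other angle = 31 degrees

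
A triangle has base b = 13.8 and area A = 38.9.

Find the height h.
A = ½bh  →  h = 2A/b
h = 2·38.9/13.8 = 5.638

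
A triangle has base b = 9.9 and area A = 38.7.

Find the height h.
A = ½bh  →  h = 2A/b
h = 2·38.7/9.9 = 7.818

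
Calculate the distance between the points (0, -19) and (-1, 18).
Using the distance formula: d = sqrt((x₂-x₁)² + (y₂-y₁)²)
dx = (-1) - 0 = -1
dy = 18 - (-19) = 37
d = sqrt((-1)² + 37²) = sqrt(1 + 1369) = sqrt(1370) = 37.01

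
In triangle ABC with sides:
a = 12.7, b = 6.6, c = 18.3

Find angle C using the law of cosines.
cos(C) = (a² + b² - c²)/(2ab)
cos(C) = (12.7² + 6.6² - 18.3²)/(2·12.7·6.6) = -130.04/167.64 = -0.775710
C = arccos(-0.775710) = 140.9°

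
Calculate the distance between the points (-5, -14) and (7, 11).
Using the distance formula: d = sqrt((x₂-x₁)² + (y₂-y₁)²)
dx = 7 - (-5) = 12
dy = 11 - (-14) = 25
d = sqrt(12² + 25²) = sqrt(144 + 625) = sqrt(769) = 27.73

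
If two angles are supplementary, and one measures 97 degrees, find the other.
Supplementary angles sum to 180 degrees.
Other angle = 180 - 97
Other angle = 83 degrees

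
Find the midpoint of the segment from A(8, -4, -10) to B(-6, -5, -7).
Midpoint = ((8-6)/2, (-4-5)/2, (-10-7)/2) = (1, -4.5, -8.5)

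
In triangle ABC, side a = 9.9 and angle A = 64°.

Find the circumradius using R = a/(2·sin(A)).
R = a/(2·sin(A)) = 9.9/(2·sin(64°))
R = 9.9/(2·0.898794) = 9.9/1.797588 = 5.507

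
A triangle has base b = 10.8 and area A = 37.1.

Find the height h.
A = ½bh  →  h = 2A/b
h = 2·37.1/10.8 = 6.87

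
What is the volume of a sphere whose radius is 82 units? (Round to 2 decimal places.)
Volume = (4/3) * pi * r³
Volume = (4/3) * pi * 82³
Volume = (4/3) * pi * 551368
Volume = 2309564.88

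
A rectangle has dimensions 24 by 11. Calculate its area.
Area = length * width
Area = 24 * 11
Area = 264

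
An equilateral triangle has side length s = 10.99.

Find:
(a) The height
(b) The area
(a) Height h = s·√3/2 = 10.99·√3/2 = 9.518
(b) Area = (√3/4)·s² = (√3/4)·10.99² = (√3/4)·120.78 = 52.3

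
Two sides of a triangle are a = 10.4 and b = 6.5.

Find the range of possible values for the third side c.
By the triangle inequality: |a - b| < c < a + b
|10.4 - 6.5| < c < 10.4 + 6.5
3.9 < c < 16.9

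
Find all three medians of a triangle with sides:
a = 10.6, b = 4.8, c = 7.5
Using m_x = ½√(2y² + 2z² - x²):
m_a = ½√(2·4.8² + 2·7.5² - 10.6²) = ½√46.22 = 3.399
m_b = ½√(2·10.6² + 2·7.5² - 4.8²) = ½√314.18 = 8.863
m_c = ½√(2·10.6² + 2·4.8² - 7.5²) = ½√214.55 = 7.324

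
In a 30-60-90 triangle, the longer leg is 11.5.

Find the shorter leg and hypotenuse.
In a 30-60-90 triangle, sides are in ratio 1 : √3 : 2.
Long leg = short leg·√3  →  short leg = 11.5/√3 = 6.64
Hypotenuse = 2·(short leg) = 2·11.5/√3 = 13.28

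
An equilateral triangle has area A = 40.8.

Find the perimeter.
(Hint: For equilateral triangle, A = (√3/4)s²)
A = (√3/4)s²  →  s² = 4A/√3 = 4·40.8/√3 = 94.2236
s = 9.70688
Perimeter = 3s = 29.12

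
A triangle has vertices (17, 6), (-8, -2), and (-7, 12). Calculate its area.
Using the coordinate formula: Area = (1/2)|x₁(y₂-y₃) + x₂(y₃-y₁) + x₃(y₁-y₂)|
Area = (1/2)|17((-2)-12) + (-8)(12-6) + (-7)(6-(-2))|
Area = (1/2)|17*(-14) + (-8)*6 + (-7)*8|
Area = (1/2)|(-238) + (-48) + (-56)|
Area = (1/2)*342 = 171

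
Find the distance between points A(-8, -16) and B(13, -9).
Using the distance formula: d = sqrt((x₂-x₁)² + (y₂-y₁)²)
dx = 13 - (-8) = 21
dy = (-9) - (-16) = 7
d = sqrt(21² + 7²) = sqrt(441 + 49) = sqrt(490) = 22.14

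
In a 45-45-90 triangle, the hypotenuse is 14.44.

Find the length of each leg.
In a 45-45-90 triangle, hypotenuse = leg·√2  →  leg = hypotenuse/√2
leg = 14.44/√2 = 10.21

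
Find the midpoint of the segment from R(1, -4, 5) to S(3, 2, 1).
Midpoint = ((1+3)/2, (-4+2)/2, (5+1)/2) = (2, -1, 3)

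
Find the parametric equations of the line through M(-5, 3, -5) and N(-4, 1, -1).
Direction vector d = N - M = (1, -2, 4)
x = -5 + t, y = 3 - 2t, z = -5 + 4t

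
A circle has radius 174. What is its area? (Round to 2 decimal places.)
Area = pi * r²
Area = pi * 174²
Area = pi * 30276
Area = 95114.86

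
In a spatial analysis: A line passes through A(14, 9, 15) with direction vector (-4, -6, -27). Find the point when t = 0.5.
P(0.5) = (14 + (-4)(0.5), 9 + (-6)(0.5), 15 + (-27)(0.5)) = (12, 6, 1.5)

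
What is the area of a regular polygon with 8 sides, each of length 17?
For a regular 8-gon with side length s = 17:
Apothem a = s / (2*tan(pi/8)) = 17 / (2*tan(pi/8)) ≈ 20.52082
Perimeter P = 8 * 17 = 136
Area = (1/2) * P * a = (1/2) * 136 * 20.52082 = 1395.42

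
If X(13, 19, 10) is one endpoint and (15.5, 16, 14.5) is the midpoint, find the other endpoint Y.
Y = (2×15.5 - 13, 2×16 - 19, 2×14.5 - 10) = (18, 13, 19)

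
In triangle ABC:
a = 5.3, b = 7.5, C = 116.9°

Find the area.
Using A = ½ab·sin(C):
A = ½·5.3·7.5·sin(116.9°) = ½·39.75·0.891798 = 17.72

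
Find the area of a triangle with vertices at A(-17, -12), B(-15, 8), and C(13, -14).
Using the coordinate formula: Area = (1/2)|x₁(y₂-y₃) + x₂(y₃-y₁) + x₃(y₁-y₂)|
Area = (1/2)|(-17)(8-(-14)) + (-15)((-14)-(-12)) + 13((-12)-8)|
Area = (1/2)|(-17)*22 + (-15)*(-2) + 13*(-20)|
Area = (1/2)|(-374) + 30 + (-260)|
Area = (1/2)*604 = 302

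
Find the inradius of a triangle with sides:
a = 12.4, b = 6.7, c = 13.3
s = (a+b+c)/2 = (12.4+6.7+13.3)/2 = 16.2
Area = √(s(s-a)(s-b)(s-c)) = √(16.2·3.8·9.5·2.9) = 41.1823
r = Area/s = 41.1823/16.2 = 2.542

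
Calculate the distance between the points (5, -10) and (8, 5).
Using the distance formula: d = sqrt((x₂-x₁)² + (y₂-y₁)²)
dx = 8 - 5 = 3
dy = 5 - (-10) = 15
d = sqrt(3² + 15²) = sqrt(9 + 225) = sqrt(234) = 15.30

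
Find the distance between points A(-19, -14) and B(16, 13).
Using the distance formula: d = sqrt((x₂-x₁)² + (y₂-y₁)²)
dx = 16 - (-19) = 35
dy = 13 - (-14) = 27
d = sqrt(35² + 27²) = sqrt(1225 + 729) = sqrt(1954) = 44.20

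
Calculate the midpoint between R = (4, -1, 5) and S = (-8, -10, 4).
Midpoint = ((4-8)/2, (-1-10)/2, (5+4)/2) = (-2, -5.5, 4.5)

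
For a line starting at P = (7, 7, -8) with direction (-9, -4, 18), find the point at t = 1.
P(1) = (7 + (-9)(1), 7 + (-4)(1), -8 + 18(1)) = (-2, 3, 10)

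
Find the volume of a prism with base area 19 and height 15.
Volume = base area * height
Volume = 19 * 15
Volume = 285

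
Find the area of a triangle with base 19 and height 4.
Area = (1/2) * base * height
Area = (1/2) * 19 * 4
Area = 38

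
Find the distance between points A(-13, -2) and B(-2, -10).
Using the distance formula: d = sqrt((x₂-x₁)² + (y₂-y₁)²)
dx = (-2) - (-13) = 11
dy = (-10) - (-2) = -8
d = sqrt(11² + (-8)²) = sqrt(121 + 64) = sqrt(185) = 13.60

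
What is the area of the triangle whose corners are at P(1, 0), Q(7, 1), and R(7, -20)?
Using the coordinate formula: Area = (1/2)|x₁(y₂-y₃) + x₂(y₃-y₁) + x₃(y₁-y₂)|
Area = (1/2)|1(1-(-20)) + 7((-20)-0) + 7(0-1)|
Area = (1/2)|1*21 + 7*(-20) + 7*(-1)|
Area = (1/2)|21 + (-140) + (-7)|
Area = (1/2)*126 = 63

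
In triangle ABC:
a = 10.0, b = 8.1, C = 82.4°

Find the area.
Using A = ½ab·sin(C):
A = ½·10.0·8.1·sin(82.4°) = ½·81·0.991216 = 40.14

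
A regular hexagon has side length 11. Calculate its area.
For a regular 6-gon with side length s = 11:
Apothem a = s / (2*tan(pi/6)) = 11 / (2*tan(pi/6)) ≈ 9.5263
Perimeter P = 6 * 11 = 66
Area = (1/2) * P * a = (1/2) * 66 * 9.5263 = 314.37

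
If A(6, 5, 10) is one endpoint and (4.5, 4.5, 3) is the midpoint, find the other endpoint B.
B = (2×4.5 - 6, 2×4.5 - 5, 2×3 - 10) = (3, 4, -4)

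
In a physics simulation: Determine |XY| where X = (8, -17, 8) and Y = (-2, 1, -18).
d = √[(-10)² + (18)² + (-26)²] = √1100 = 33.17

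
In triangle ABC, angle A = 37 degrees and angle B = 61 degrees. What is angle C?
Sum of angles in a triangle = 180 degrees
Third angle = 180 - 37 - 61
Third angle = 82 degrees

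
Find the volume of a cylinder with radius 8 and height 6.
Volume = pi * r² * h
Volume = pi * 8² * 6
Volume = pi * 64 * 6
Volume = pi * 384
Volume = 1206.37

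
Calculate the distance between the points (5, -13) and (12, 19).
Using the distance formula: d = sqrt((x₂-x₁)² + (y₂-y₁)²)
dx = 12 - 5 = 7
dy = 19 - (-13) = 32
d = sqrt(7² + 32²) = sqrt(49 + 1024) = sqrt(1073) = 32.76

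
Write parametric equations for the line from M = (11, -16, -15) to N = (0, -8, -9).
Direction vector d = N - M = (-11, 8, 6)
x = 11 - 11t, y = -16 + 8t, z = -15 + 6t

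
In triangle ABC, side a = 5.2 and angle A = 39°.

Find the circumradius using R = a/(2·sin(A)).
R = a/(2·sin(A)) = 5.2/(2·sin(39°))
R = 5.2/(2·0.629320) = 5.2/1.258641 = 4.131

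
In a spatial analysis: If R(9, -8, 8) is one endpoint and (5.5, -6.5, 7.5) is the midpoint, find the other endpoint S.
S = (2×5.5 - 9, 2×(-6.5) - (-8), 2×7.5 - 8) = (2, -5, 7)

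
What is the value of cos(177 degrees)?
cos(177 degrees) = -0.9986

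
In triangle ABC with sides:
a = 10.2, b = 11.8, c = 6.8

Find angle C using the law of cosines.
cos(C) = (a² + b² - c²)/(2ab)
cos(C) = (10.2² + 11.8² - 6.8²)/(2·10.2·11.8) = 197.04/240.72 = 0.818544
C = arccos(0.818544) = 35.06°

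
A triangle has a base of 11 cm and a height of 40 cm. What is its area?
Area = (1/2) * base * height
Area = (1/2) * 11 * 40
Area = 220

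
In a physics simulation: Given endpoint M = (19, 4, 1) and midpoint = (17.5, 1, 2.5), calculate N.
N = (2×17.5 - 19, 2×1 - 4, 2×2.5 - 1) = (16, -2, 4)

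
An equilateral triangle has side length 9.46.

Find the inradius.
For an equilateral triangle, r = s/(2√3) where s is the side.
r = 9.46/(2√3) = 9.46/3.464102 = 2.731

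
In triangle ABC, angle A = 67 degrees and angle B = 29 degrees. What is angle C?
Sum of angles in a triangle = 180 degrees
Third angle = 180 - 67 - 29
Third angle = 84 degrees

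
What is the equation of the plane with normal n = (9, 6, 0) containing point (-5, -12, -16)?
d = n·P = (9)(-5) + (6)(-12) + (0)(-16) = -117
Plane: 9x + 6y = -117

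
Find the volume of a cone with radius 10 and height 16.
Volume = (1/3) * pi * r² * h
Volume = (1/3) * pi * 10² * 16
Volume = (1/3) * pi * 100 * 16
Volume = (1/3) * pi * 1600
Volume = 1675.52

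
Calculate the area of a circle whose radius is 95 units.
Area = pi * r²
Area = pi * 95²
Area = pi * 9025
Area = 28352.87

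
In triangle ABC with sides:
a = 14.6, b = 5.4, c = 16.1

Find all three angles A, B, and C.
By the law of cosines:
cos(A) = (b² + c² - a²)/(2bc) = 0.432540  →  A = 64.37°
cos(B) = (a² + c² - b²)/(2ac) = 0.942759  →  B = 19.48°
cos(C) = (a² + b² - c²)/(2ab) = -0.107116  →  C = 96.15°
Check: A + B + C = 180.0° ✓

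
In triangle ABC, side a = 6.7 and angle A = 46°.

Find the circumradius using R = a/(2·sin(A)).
R = a/(2·sin(A)) = 6.7/(2·sin(46°))
R = 6.7/(2·0.719340) = 6.7/1.438680 = 4.657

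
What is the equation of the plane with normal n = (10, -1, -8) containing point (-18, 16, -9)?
d = n·P = (10)(-18) + (-1)(16) + (-8)(-9) = -124
Plane: 10x - y - 8z = -124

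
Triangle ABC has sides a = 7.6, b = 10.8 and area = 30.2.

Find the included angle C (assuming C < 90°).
Area = ½ab·sin(C)  →  sin(C) = 2·Area/(ab)
sin(C) = 2·30.2/(7.6·10.8) = 0.735867
C = arcsin(0.735867) = 47.38°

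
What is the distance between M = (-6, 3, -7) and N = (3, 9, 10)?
d = √[(9)² + (6)² + (17)²] = √406 = 20.15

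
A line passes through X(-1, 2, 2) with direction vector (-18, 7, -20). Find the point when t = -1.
P(-1) = (-1 + (-18)(-1), 2 + 7(-1), 2 + (-20)(-1)) = (17, -5, 22)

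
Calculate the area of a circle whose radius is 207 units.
Area = pi * r²
Area = pi * 207²
Area = pi * 42849
Area = 134614.10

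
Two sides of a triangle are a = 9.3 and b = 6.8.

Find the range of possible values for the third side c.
By the triangle inequality: |a - b| < c < a + b
|9.3 - 6.8| < c < 9.3 + 6.8
2.5 < c < 16.1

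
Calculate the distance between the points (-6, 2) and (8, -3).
Using the distance formula: d = sqrt((x₂-x₁)² + (y₂-y₁)²)
dx = 8 - (-6) = 14
dy = (-3) - 2 = -5
d = sqrt(14² + (-5)²) = sqrt(196 + 25) = sqrt(221) = 14.87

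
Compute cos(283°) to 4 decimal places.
cos(283 degrees) = 0.225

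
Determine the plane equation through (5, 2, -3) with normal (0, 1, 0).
d = n·P = (0)(5) + (1)(2) + (0)(-3) = 2
Plane: y = 2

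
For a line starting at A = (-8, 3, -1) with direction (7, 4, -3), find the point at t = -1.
P(-1) = (-8 + 7(-1), 3 + 4(-1), -1 + (-3)(-1)) = (-15, -1, 2)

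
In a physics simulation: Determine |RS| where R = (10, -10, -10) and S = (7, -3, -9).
d = √[(-3)² + (7)² + (1)²] = √59 = 7.681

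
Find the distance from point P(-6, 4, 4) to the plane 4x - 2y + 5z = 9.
d = |4(-6) + (-2)(4) + 5(4) - (9)| / √(4² + (-2)² + 5²) = 21/√45 = 3.13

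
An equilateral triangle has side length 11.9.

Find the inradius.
For an equilateral triangle, r = s/(2√3) where s is the side.
r = 11.9/(2√3) = 11.9/3.464102 = 3.435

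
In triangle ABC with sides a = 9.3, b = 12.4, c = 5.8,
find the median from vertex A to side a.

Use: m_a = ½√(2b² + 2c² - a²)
m_a = ½√(2·12.4² + 2·5.8² - 9.3²)
m_a = ½√(307.52 + 67.28 - 86.49) = ½√288.31 = 8.49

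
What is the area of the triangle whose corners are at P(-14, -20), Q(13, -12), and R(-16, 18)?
Using the coordinate formula: Area = (1/2)|x₁(y₂-y₃) + x₂(y₃-y₁) + x₃(y₁-y₂)|
Area = (1/2)|(-14)((-12)-18) + 13(18-(-20)) + (-16)((-20)-(-12))|
Area = (1/2)|(-14)*(-30) + 13*38 + (-16)*(-8)|
Area = (1/2)|420 + 494 + 128|
Area = (1/2)*1042 = 521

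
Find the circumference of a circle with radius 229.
Circumference = 2 * pi * r
Circumference = 2 * pi * 229
Circumference = 1438.85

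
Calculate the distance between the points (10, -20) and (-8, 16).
Using the distance formula: d = sqrt((x₂-x₁)² + (y₂-y₁)²)
dx = (-8) - 10 = -18
dy = 16 - (-20) = 36
d = sqrt((-18)² + 36²) = sqrt(324 + 1296) = sqrt(1620) = 40.25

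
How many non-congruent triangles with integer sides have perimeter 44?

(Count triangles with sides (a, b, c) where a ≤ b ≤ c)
With a ≤ b ≤ c and a + b + c = 44, the triangle inequality a + b > c gives c < 44/2, so c ≤ 21.
Iterate a from 1 to ⌊p/3⌋ = 14; for each a, b ranges from a to ⌊(p−a)/2⌋ with c = p − a − b, keeping only c ≥ b.
Triples: (2, 21, 21), (3, 20, 21), (4, 19, 21), …
Count = 40 triangles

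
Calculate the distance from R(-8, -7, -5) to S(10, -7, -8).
d = √[(18)² + (0)² + (-3)²] = √333 = 18.25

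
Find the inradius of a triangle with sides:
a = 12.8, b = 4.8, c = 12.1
s = (a+b+c)/2 = (12.8+4.8+12.1)/2 = 14.85
Area = √(s(s-a)(s-b)(s-c)) = √(14.85·2.05·10.05·2.75) = 29.0061
r = Area/s = 29.0061/14.85 = 1.953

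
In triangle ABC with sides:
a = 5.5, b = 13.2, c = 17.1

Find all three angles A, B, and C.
By the law of cosines:
cos(A) = (b² + c² - a²)/(2bc) = 0.966684  →  A = 14.83°
cos(B) = (a² + c² - b²)/(2ac) = 0.789048  →  B = 37.9°
cos(C) = (a² + b² - c²)/(2ab) = -0.605510  →  C = 127.3°
Check: A + B + C = 180.0° ✓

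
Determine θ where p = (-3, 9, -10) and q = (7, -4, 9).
p·q = -147, |p|² = 190, |q|² = 146
cos θ = -147/√27740 ≈ -0.8826
θ ≈ 152.0°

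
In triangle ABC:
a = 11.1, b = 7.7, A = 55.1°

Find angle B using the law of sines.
sin(B)/b = sin(A)/a
sin(B) = b·sin(A)/a = 7.7·sin(55.1°)/11.1 = 0.568934
B = arcsin(0.568934) = 34.68°  (b ≤ a, so B ≤ A and the acute solution is unique)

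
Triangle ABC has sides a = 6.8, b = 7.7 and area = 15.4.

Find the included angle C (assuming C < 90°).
Area = ½ab·sin(C)  →  sin(C) = 2·Area/(ab)
sin(C) = 2·15.4/(6.8·7.7) = 0.588235
C = arcsin(0.588235) = 36.03°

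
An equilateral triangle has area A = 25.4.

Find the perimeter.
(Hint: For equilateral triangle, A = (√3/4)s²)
A = (√3/4)s²  →  s² = 4A/√3 = 4·25.4/√3 = 58.6588
s = 7.6589
Perimeter = 3s = 22.98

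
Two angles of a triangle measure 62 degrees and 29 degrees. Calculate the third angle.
Sum of angles in a triangle = 180 degrees
Third angle = 180 - 62 - 29
Third angle = 89 degrees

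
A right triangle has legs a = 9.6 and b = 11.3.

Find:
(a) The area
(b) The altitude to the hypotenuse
(a) Area = ½ab = ½·9.6·11.3 = 54.24
(b) Hypotenuse c = √(9.6² + 11.3²) = √219.85 = 14.8273
    Area = ½·c·h_c  →  h_c = 2·Area/c = 2·54.24/14.8273 = 7.316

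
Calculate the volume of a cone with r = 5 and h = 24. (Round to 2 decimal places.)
Volume = (1/3) * pi * r² * h
Volume = (1/3) * pi * 5² * 24
Volume = (1/3) * pi * 25 * 24
Volume = (1/3) * pi * 600
Volume = 628.32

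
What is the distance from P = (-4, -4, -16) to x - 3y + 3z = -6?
d = |1(-4) + (-3)(-4) + 3(-16) - (-6)| / √(1² + (-3)² + 3²) = 34/√19 = 7.8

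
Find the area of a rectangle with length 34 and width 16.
Area = length * width
Area = 34 * 16
Area = 544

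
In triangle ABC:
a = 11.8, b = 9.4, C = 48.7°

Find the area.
Using A = ½ab·sin(C):
A = ½·11.8·9.4·sin(48.7°) = ½·110.92·0.751264 = 41.67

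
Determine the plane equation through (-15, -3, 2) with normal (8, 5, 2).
d = n·P = (8)(-15) + (5)(-3) + (2)(2) = -131
Plane: 8x + 5y + 2z = -131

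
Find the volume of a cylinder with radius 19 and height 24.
Volume = pi * r² * h
Volume = pi * 19² * 24
Volume = pi * 361 * 24
Volume = pi * 8664
Volume = 27218.76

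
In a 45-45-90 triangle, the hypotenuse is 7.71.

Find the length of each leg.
In a 45-45-90 triangle, hypotenuse = leg·√2  →  leg = hypotenuse/√2
leg = 7.71/√2 = 5.452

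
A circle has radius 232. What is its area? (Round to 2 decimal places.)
Area = pi * r²
Area = pi * 232²
Area = pi * 53824
Area = 169093.08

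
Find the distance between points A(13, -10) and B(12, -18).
Using the distance formula: d = sqrt((x₂-x₁)² + (y₂-y₁)²)
dx = 12 - 13 = -1
dy = (-18) - (-10) = -8
d = sqrt((-1)² + (-8)²) = sqrt(1 + 64) = sqrt(65) = 8.06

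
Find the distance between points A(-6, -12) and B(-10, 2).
Using the distance formula: d = sqrt((x₂-x₁)² + (y₂-y₁)²)
dx = (-10) - (-6) = -4
dy = 2 - (-12) = 14
d = sqrt((-4)² + 14²) = sqrt(16 + 196) = sqrt(212) = 14.56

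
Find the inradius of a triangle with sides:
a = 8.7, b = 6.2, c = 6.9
s = (a+b+c)/2 = (8.7+6.2+6.9)/2 = 10.9
Area = √(s(s-a)(s-b)(s-c)) = √(10.9·2.2·4.7·4) = 21.2326
r = Area/s = 21.2326/10.9 = 1.948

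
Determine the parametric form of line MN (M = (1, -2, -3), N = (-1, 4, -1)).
Direction vector d = N - M = (-2, 6, 2)
x = 1 - 2t, y = -2 + 6t, z = -3 + 2t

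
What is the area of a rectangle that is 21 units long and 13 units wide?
Area = length * width
Area = 21 * 13
Area = 273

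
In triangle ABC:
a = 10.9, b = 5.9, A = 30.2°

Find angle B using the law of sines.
sin(B)/b = sin(A)/a
sin(B) = b·sin(A)/a = 5.9·sin(30.2°)/10.9 = 0.272277
B = arcsin(0.272277) = 15.8°  (b ≤ a, so B ≤ A and the acute solution is unique)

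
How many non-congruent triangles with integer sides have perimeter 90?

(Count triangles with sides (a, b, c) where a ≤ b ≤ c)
With a ≤ b ≤ c and a + b + c = 90, the triangle inequality a + b > c gives c < 90/2, so c ≤ 44.
Iterate a from 1 to ⌊p/3⌋ = 30; for each a, b ranges from a to ⌊(p−a)/2⌋ with c = p − a − b, keeping only c ≥ b.
Triples: (2, 44, 44), (3, 43, 44), (4, 42, 44), …
Count = 169 triangles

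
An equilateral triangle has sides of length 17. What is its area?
Area = (sqrt(3)/4) * s²
Area = (sqrt(3)/4) * 17²
Area = (sqrt(3)/4) * 289
Area = 125.14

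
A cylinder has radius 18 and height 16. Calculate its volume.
Volume = pi * r² * h
Volume = pi * 18² * 16
Volume = pi * 324 * 16
Volume = pi * 5184
Volume = 16286.02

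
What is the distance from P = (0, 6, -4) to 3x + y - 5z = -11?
d = |3(0) + 1(6) + (-5)(-4) - (-11)| / √(3² + 1² + (-5)²) = 37/√35 = 6.254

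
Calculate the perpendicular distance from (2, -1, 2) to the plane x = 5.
d = |1(2) + 0(-1) + 0(2) - (5)| / √(1² + 0² + 0²) = 3/√1 = 3.0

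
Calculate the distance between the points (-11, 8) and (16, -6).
Using the distance formula: d = sqrt((x₂-x₁)² + (y₂-y₁)²)
dx = 16 - (-11) = 27
dy = (-6) - 8 = -14
d = sqrt(27² + (-14)²) = sqrt(729 + 196) = sqrt(925) = 30.41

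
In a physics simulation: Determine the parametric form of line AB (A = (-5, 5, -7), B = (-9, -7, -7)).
Direction vector d = B - A = (-4, -12, 0)
x = -5 - 4t, y = 5 - 12t, z = -7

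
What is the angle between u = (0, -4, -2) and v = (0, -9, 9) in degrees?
u·v = 18, |u|² = 20, |v|² = 162
cos θ = 18/√3240 ≈ 0.3162
θ ≈ 71.57°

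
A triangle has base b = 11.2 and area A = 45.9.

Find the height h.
A = ½bh  →  h = 2A/b
h = 2·45.9/11.2 = 8.196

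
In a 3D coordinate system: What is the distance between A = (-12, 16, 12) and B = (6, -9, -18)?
d = √[(18)² + (-25)² + (-30)²] = √1849 = 43.0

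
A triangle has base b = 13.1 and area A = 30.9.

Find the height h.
A = ½bh  →  h = 2A/b
h = 2·30.9/13.1 = 4.718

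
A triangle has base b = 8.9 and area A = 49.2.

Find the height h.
A = ½bh  →  h = 2A/b
h = 2·49.2/8.9 = 11.06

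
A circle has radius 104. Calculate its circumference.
Circumference = 2 * pi * r
Circumference = 2 * pi * 104
Circumference = 653.45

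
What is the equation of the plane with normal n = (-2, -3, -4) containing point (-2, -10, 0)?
d = n·P = (-2)(-2) + (-3)(-10) + (-4)(0) = 34
Plane: -2x - 3y - 4z = 34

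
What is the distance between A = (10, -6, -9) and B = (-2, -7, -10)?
d = √[(-12)² + (-1)² + (-1)²] = √146 = 12.08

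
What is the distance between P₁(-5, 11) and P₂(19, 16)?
Using the distance formula: d = sqrt((x₂-x₁)² + (y₂-y₁)²)
dx = 19 - (-5) = 24
dy = 16 - 11 = 5
d = sqrt(24² + 5²) = sqrt(576 + 25) = sqrt(601) = 24.52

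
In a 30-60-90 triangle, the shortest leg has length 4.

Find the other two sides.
Long leg = 4√3 = 6.928, Hypotenuse = 8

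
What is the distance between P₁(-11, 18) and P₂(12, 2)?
Using the distance formula: d = sqrt((x₂-x₁)² + (y₂-y₁)²)
dx = 12 - (-11) = 23
dy = 2 - 18 = -16
d = sqrt(23² + (-16)²) = sqrt(529 + 256) = sqrt(785) = 28.02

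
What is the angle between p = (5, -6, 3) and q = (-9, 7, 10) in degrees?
p·q = -57, |p|² = 70, |q|² = 230
cos θ = -57/√16100 ≈ -0.4492
θ ≈ 116.7°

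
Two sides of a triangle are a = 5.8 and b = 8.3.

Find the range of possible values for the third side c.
By the triangle inequality: |a - b| < c < a + b
|5.8 - 8.3| < c < 5.8 + 8.3
2.5 < c < 14.1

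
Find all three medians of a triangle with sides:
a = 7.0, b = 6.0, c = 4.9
Using m_x = ½√(2y² + 2z² - x²):
m_a = ½√(2·6.0² + 2·4.9² - 7.0²) = ½√71.02 = 4.214
m_b = ½√(2·7.0² + 2·4.9² - 6.0²) = ½√110.02 = 5.245
m_c = ½√(2·7.0² + 2·6.0² - 4.9²) = ½√145.99 = 6.041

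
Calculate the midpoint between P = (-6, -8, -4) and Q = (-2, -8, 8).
Midpoint = ((-6-2)/2, (-8-8)/2, (-4+8)/2) = (-4, -8, 2)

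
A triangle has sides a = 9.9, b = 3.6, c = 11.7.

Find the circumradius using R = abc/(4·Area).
s = (a+b+c)/2 = 12.6
Area = √(s(s-a)(s-b)(s-c)) = √(12.6·2.7·9·0.9) = 16.6001
R = abc/(4·Area) = (9.9·3.6·11.7)/(4·16.6001) = 416.988/66.4004 = 6.28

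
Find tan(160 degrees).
tan(160 degrees) = -0.364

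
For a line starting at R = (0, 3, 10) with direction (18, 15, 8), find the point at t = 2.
P(2) = (0 + 18(2), 3 + 15(2), 10 + 8(2)) = (36, 33, 26)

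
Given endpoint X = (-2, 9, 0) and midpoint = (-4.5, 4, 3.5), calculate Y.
Y = (2×(-4.5) - (-2), 2×4 - 9, 2×3.5 - 0) = (-7, -1, 7)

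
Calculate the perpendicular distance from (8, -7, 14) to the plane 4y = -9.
d = |0(8) + 4(-7) + 0(14) - (-9)| / √(0² + 4² + 0²) = 19/√16 = 4.75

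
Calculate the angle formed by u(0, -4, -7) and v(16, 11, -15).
u·v = 61, |u|² = 65, |v|² = 602
cos θ = 61/√39130 ≈ 0.3084
θ ≈ 72.04°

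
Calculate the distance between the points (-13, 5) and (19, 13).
Using the distance formula: d = sqrt((x₂-x₁)² + (y₂-y₁)²)
dx = 19 - (-13) = 32
dy = 13 - 5 = 8
d = sqrt(32² + 8²) = sqrt(1024 + 64) = sqrt(1088) = 32.98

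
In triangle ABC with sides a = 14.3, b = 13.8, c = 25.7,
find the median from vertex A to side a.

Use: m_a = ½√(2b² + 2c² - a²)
m_a = ½√(2·13.8² + 2·25.7² - 14.3²)
m_a = ½√(380.88 + 1320.98 - 204.49) = ½√1497.37 = 19.35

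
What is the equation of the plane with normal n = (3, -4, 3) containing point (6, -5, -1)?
d = n·P = (3)(6) + (-4)(-5) + (3)(-1) = 35
Plane: 3x - 4y + 3z = 35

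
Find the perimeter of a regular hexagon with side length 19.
Perimeter = number of sides * side length
Perimeter = 6 * 19
Perimeter = 114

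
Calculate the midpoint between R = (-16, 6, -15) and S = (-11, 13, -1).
Midpoint = ((-16-11)/2, (6+13)/2, (-15-1)/2) = (-13.5, 9.5, -8)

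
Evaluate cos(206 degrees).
cos(206 degrees) = -0.8988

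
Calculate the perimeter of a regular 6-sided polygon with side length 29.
Perimeter = number of sides * side length
Perimeter = 6 * 29
Perimeter = 174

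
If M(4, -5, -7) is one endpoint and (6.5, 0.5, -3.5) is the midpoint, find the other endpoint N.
N = (2×6.5 - 4, 2×0.5 - (-5), 2×(-3.5) - (-7)) = (9, 6, 0)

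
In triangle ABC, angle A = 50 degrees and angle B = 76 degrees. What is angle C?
Sum of angles in a triangle = 180 degrees
Third angle = 180 - 50 - 76
Third angle = 54 degrees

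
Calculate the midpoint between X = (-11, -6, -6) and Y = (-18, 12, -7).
Midpoint = ((-11-18)/2, (-6+12)/2, (-6-7)/2) = (-14.5, 3, -6.5)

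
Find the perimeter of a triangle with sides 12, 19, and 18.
Perimeter = sum of all sides
Perimeter = 12 + 19 + 18
Perimeter = 49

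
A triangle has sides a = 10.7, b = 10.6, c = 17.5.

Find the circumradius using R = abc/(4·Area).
s = (a+b+c)/2 = 19.4
Area = √(s(s-a)(s-b)(s-c)) = √(19.4·8.7·8.8·1.9) = 53.1225
R = abc/(4·Area) = (10.7·10.6·17.5)/(4·53.1225) = 1984.85/212.49 = 9.341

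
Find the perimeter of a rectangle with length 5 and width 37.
Perimeter = 2 * (length + width)
Perimeter = 2 * (5 + 37)
Perimeter = 2 * 42
Perimeter = 84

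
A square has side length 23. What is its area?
Area = s²
Area = 23²
Area = 529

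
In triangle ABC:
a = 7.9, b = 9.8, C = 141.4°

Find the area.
Using A = ½ab·sin(C):
A = ½·7.9·9.8·sin(141.4°) = ½·77.42·0.623880 = 24.15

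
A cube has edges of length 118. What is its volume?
Volume = s³
Volume = 118³
Volume = 1643032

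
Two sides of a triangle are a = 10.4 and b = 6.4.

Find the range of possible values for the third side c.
By the triangle inequality: |a - b| < c < a + b
|10.4 - 6.4| < c < 10.4 + 6.4
4 < c < 16.8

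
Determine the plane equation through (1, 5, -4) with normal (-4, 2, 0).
d = n·P = (-4)(1) + (2)(5) + (0)(-4) = 6
Plane: -4x + 2y = 6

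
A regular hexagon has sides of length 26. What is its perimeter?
Perimeter = number of sides * side length
Perimeter = 6 * 26
Perimeter = 156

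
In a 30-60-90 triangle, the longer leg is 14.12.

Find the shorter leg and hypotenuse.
In a 30-60-90 triangle, sides are in ratio 1 : √3 : 2.
Long leg = short leg·√3  →  short leg = 14.12/√3 = 8.152
Hypotenuse = 2·(short leg) = 2·14.12/√3 = 16.3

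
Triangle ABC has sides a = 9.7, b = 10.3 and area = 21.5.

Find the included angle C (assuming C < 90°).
Area = ½ab·sin(C)  →  sin(C) = 2·Area/(ab)
sin(C) = 2·21.5/(9.7·10.3) = 0.430387
C = arcsin(0.430387) = 25.49°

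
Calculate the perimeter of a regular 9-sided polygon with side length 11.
Perimeter = number of sides * side length
Perimeter = 9 * 11
Perimeter = 99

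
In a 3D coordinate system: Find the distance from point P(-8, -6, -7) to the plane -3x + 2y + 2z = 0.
d = |(-3)(-8) + 2(-6) + 2(-7) - (0)| / √((-3)² + 2² + 2²) = 2/√17 = 0.4851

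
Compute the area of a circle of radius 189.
Area = pi * r²
Area = pi * 189²
Area = pi * 35721
Area = 112220.83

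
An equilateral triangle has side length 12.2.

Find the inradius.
For an equilateral triangle, r = s/(2√3) where s is the side.
r = 12.2/(2√3) = 12.2/3.464102 = 3.522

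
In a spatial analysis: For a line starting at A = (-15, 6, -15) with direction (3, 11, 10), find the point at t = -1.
P(-1) = (-15 + 3(-1), 6 + 11(-1), -15 + 10(-1)) = (-18, -5, -25)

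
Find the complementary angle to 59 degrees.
Complementary angles sum to 90 degrees.
Other angle = 90 - 59
Other angle = 31 degrees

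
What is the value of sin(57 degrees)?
sin(57 degrees) = 0.8387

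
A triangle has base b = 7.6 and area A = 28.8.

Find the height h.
A = ½bh  →  h = 2A/b
h = 2·28.8/7.6 = 7.579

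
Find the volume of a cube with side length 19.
Volume = s³
Volume = 19³
Volume = 6859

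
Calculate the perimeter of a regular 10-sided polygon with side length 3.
Perimeter = number of sides * side length
Perimeter = 10 * 3
Perimeter = 30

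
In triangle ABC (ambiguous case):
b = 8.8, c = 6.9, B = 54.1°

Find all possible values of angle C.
sin(C)/c = sin(B)/b  →  sin(C) = c·sin(B)/b = 6.9·sin(54.1°)/8.8 = 0.635146
C₁ = arcsin(0.635146) = 39.43°,  C₂ = 180° - C₁ = 140.57°
Check C₂: A = 180° - 54.1° - 140.57° = -14.67° ≤ 0, rejected
C = 39.43° (one solution)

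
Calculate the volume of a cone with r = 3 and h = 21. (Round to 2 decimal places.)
Volume = (1/3) * pi * r² * h
Volume = (1/3) * pi * 3² * 21
Volume = (1/3) * pi * 9 * 21
Volume = (1/3) * pi * 189
Volume = 197.92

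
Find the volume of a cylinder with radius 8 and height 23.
Volume = pi * r² * h
Volume = pi * 8² * 23
Volume = pi * 64 * 23
Volume = pi * 1472
Volume = 4624.42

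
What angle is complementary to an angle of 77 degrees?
Complementary angles sum to 90 degrees.
Other angle = 90 - 77
Other angle = 13 degrees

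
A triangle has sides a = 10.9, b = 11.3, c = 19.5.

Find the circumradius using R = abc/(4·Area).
s = (a+b+c)/2 = 20.85
Area = √(s(s-a)(s-b)(s-c)) = √(20.85·9.95·9.55·1.35) = 51.717
R = abc/(4·Area) = (10.9·11.3·19.5)/(4·51.717) = 2401.815/206.868 = 11.61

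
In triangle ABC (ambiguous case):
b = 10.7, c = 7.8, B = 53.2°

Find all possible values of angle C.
sin(C)/c = sin(B)/b  →  sin(C) = c·sin(B)/b = 7.8·sin(53.2°)/10.7 = 0.583711
C₁ = arcsin(0.583711) = 35.71°,  C₂ = 180° - C₁ = 144.29°
Check C₂: A = 180° - 53.2° - 144.29° = -17.49° ≤ 0, rejected
C = 35.71° (one solution)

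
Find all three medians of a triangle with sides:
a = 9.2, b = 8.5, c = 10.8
Using m_x = ½√(2y² + 2z² - x²):
m_a = ½√(2·8.5² + 2·10.8² - 9.2²) = ½√293.14 = 8.561
m_b = ½√(2·9.2² + 2·10.8² - 8.5²) = ½√330.31 = 9.087
m_c = ½√(2·9.2² + 2·8.5² - 10.8²) = ½√197.14 = 7.02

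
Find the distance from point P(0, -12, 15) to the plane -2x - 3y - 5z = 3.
d = |(-2)(0) + (-3)(-12) + (-5)(15) - (3)| / √((-2)² + (-3)² + (-5)²) = 42/√38 = 6.813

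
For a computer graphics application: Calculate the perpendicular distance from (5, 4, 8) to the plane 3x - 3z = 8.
d = |3(5) + 0(4) + (-3)(8) - (8)| / √(3² + 0² + (-3)²) = 17/√18 = 4.007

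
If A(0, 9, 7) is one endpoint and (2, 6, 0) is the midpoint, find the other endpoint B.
B = (2×2 - 0, 2×6 - 9, 2×0 - 7) = (4, 3, -7)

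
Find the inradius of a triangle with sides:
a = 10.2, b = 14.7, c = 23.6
s = (a+b+c)/2 = (10.2+14.7+23.6)/2 = 24.25
Area = √(s(s-a)(s-b)(s-c)) = √(24.25·14.05·9.55·0.65) = 45.9888
r = Area/s = 45.9888/24.25 = 1.896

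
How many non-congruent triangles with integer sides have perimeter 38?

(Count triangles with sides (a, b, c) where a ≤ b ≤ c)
With a ≤ b ≤ c and a + b + c = 38, the triangle inequality a + b > c gives c < 38/2, so c ≤ 18.
Iterate a from 1 to ⌊p/3⌋ = 12; for each a, b ranges from a to ⌊(p−a)/2⌋ with c = p − a − b, keeping only c ≥ b.
Triples: (2, 18, 18), (3, 17, 18), (4, 16, 18), …
Count = 30 triangles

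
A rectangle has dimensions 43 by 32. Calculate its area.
Area = length * width
Area = 43 * 32
Area = 1376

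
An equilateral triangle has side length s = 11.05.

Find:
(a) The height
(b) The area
(a) Height h = s·√3/2 = 11.05·√3/2 = 9.57
(b) Area = (√3/4)·s² = (√3/4)·11.05² = (√3/4)·122.103 = 52.87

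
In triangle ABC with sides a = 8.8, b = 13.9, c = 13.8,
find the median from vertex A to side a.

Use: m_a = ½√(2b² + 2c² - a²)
m_a = ½√(2·13.9² + 2·13.8² - 8.8²)
m_a = ½√(386.42 + 380.88 - 77.44) = ½√689.86 = 13.13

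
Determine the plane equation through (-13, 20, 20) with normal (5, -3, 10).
d = n·P = (5)(-13) + (-3)(20) + (10)(20) = 75
Plane: 5x - 3y + 10z = 75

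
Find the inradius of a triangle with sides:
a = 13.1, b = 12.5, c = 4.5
s = (a+b+c)/2 = (13.1+12.5+4.5)/2 = 15.05
Area = √(s(s-a)(s-b)(s-c)) = √(15.05·1.95·2.55·10.55) = 28.0984
r = Area/s = 28.0984/15.05 = 1.867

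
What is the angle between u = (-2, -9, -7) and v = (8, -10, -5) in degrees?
u·v = 109, |u|² = 134, |v|² = 189
cos θ = 109/√25326 ≈ 0.6849
θ ≈ 46.77°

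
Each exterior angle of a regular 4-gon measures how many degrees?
Exterior angle of a regular n-gon = 360/n
Exterior angle = 360/4
Exterior angle = 90 degrees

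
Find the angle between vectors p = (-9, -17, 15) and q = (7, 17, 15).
p·q = -127, |p|² = 595, |q|² = 563
cos θ = -127/√334985 ≈ -0.2194
θ ≈ 102.7°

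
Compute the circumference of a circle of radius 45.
Circumference = 2 * pi * r
Circumference = 2 * pi * 45
Circumference = 282.74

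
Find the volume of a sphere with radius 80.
Volume = (4/3) * pi * r³
Volume = (4/3) * pi * 80³
Volume = (4/3) * pi * 512000
Volume = 2144660.58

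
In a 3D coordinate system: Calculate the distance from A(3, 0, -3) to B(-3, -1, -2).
d = √[(-6)² + (-1)² + (1)²] = √38 = 6.164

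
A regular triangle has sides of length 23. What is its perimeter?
Perimeter = number of sides * side length
Perimeter = 3 * 23
Perimeter = 69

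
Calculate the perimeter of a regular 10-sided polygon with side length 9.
Perimeter = number of sides * side length
Perimeter = 10 * 9
Perimeter = 90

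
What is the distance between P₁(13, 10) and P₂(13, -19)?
Using the distance formula: d = sqrt((x₂-x₁)² + (y₂-y₁)²)
dx = 13 - 13 = 0
dy = (-19) - 10 = -29
d = sqrt(0² + (-29)²) = sqrt(0 + 841) = sqrt(841) = 29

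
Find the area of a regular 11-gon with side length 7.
For a regular 11-gon with side length s = 7:
Apothem a = s / (2*tan(pi/11)) = 7 / (2*tan(pi/11)) ≈ 11.9199
Perimeter P = 11 * 7 = 77
Area = (1/2) * P * a = (1/2) * 77 * 11.9199 = 458.92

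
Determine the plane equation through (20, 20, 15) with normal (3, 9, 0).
d = n·P = (3)(20) + (9)(20) + (0)(15) = 240
Plane: 3x + 9y = 240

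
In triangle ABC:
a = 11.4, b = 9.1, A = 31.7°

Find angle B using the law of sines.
sin(B)/b = sin(A)/a
sin(B) = b·sin(A)/a = 9.1·sin(31.7°)/11.4 = 0.419455
B = arcsin(0.419455) = 24.8°  (b ≤ a, so B ≤ A and the acute solution is unique)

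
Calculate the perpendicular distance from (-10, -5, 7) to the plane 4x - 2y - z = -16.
d = |4(-10) + (-2)(-5) + (-1)(7) - (-16)| / √(4² + (-2)² + (-1)²) = 21/√21 = 4.583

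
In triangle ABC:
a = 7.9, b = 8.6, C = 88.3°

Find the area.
Using A = ½ab·sin(C):
A = ½·7.9·8.6·sin(88.3°) = ½·67.94·0.999560 = 33.96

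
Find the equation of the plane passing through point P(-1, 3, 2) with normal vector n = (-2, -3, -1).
d = n·P = (-2)(-1) + (-3)(3) + (-1)(2) = -9
Plane: -2x - 3y - z = -9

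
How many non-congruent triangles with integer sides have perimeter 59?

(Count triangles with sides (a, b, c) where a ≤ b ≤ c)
With a ≤ b ≤ c and a + b + c = 59, the triangle inequality a + b > c gives c < 59/2, so c ≤ 29.
Iterate a from 1 to ⌊p/3⌋ = 19; for each a, b ranges from a to ⌊(p−a)/2⌋ with c = p − a − b, keeping only c ≥ b.
Triples: (1, 29, 29), (2, 28, 29), (3, 27, 29), …
Count = 80 triangles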